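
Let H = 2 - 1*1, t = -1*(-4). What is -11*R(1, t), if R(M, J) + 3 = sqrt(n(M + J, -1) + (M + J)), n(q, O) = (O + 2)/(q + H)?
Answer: 33 - 11*sqrt(186)/6 ≈ 7.9967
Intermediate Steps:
t = 4
H = 1 (H = 2 - 1 = 1)
n(q, O) = (2 + O)/(1 + q) (n(q, O) = (O + 2)/(q + 1) = (2 + O)/(1 + q))
R(M, J) = -3 + sqrt(J + M + 1/(1 + J + M)) (R(M, J) = -3 + sqrt((2 - 1)/(1 + (M + J)) + (M + J)) = -3 + sqrt(1/(1 + (J + M)) + (J + M)) = -3 + sqrt(1/(1 + J + M) + (J + M)) = -3 + sqrt(J + M + 1/(1 + J + M)))
-11*R(1, t) = -11*(-3 + sqrt((1 + (4 + 1)*(1 + 4 + 1))/(1 + 4 + 1))) = -11*(-3 + sqrt((1 + 5*6)/6)) = -11*(-3 + sqrt((1 + 30)/6)) = -11*(-3 + sqrt((1/6)*31)) = -11*(-3 + sqrt(31/6)) = -11*(-3 + sqrt(186)/6) = 33 - 11*sqrt(186)/6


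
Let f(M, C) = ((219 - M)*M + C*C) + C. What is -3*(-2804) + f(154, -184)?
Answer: 52094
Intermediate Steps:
f(M, C) = C + C² + M*(219 - M) (f(M, C) = (M*(219 - M) + C²) + C = (C² + M*(219 - M)) + C = C + C² + M*(219 - M))
-3*(-2804) + f(154, -184) = -3*(-2804) + (-184 + (-184)² - 1*154² + 219*154) = 8412 + (-184 + 33856 - 1*23716 + 33726) = 8412 + (-184 + 33856 - 23716 + 33726) = 8412 + 43682 = 52094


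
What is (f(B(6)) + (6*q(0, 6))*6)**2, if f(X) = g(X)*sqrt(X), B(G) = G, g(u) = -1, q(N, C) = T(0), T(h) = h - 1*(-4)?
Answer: (144 - sqrt(6))**2 ≈ 20037.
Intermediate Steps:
T(h) = 4 + h (T(h) = h + 4 = 4 + h)
q(N, C) = 4 (q(N, C) = 4 + 0 = 4)
f(X) = -sqrt(X)
(f(B(6)) + (6*q(0, 6))*6)**2 = (-sqrt(6) + (6*4)*6)**2 = (-sqrt(6) + 24*6)**2 = (-sqrt(6) + 144)**2 = (144 - sqrt(6))**2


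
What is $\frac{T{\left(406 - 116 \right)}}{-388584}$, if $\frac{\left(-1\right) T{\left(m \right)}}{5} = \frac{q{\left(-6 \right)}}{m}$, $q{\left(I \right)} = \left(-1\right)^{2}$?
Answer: $\frac{1}{22537872} \approx 4.437 \cdot 10^{-8}$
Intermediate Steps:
$q{\left(I \right)} = 1$
$T{\left(m \right)} = - \frac{5}{m}$ ($T{\left(m \right)} = - 5 \cdot 1 \frac{1}{m} = - \frac{5}{m}$)
$\frac{T{\left(406 - 116 \right)}}{-388584} = \frac{\left(-5\right) \frac{1}{406 - 116}}{-388584} = - \frac{5}{290} \left(- \frac{1}{388584}\right) = \left(-5\right) \frac{1}{290} \left(- \frac{1}{388584}\right) = \left(- \frac{1}{58}\right) \left(- \frac{1}{388584}\right) = \frac{1}{22537872}$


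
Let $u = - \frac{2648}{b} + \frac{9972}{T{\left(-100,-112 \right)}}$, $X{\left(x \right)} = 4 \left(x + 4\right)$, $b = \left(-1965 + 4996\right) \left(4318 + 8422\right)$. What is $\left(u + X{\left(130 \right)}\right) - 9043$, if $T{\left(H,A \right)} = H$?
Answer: $- \frac{415434973806}{48268675} \approx -8606.7$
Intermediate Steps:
$b = 38614940$ ($b = 3031 \cdot 12740 = 38614940$)
$X{\left(x \right)} = 16 + 4 x$ ($X{\left(x \right)} = 4 \left(4 + x\right) = 16 + 4 x$)
$u = - \frac{4813355581}{48268675}$ ($u = - \frac{2648}{38614940} + \frac{9972}{-100} = \left(-2648\right) \frac{1}{38614940} + 9972 \left(- \frac{1}{100}\right) = - \frac{662}{9653735} - \frac{2493}{25} = - \frac{4813355581}{48268675} \approx -99.72$)
$\left(u + X{\left(130 \right)}\right) - 9043 = \left(- \frac{4813355581}{48268675} + \left(16 + 4 \cdot 130\right)\right) - 9043 = \left(- \frac{4813355581}{48268675} + \left(16 + 520\right)\right) - 9043 = \left(- \frac{4813355581}{48268675} + 536\right) - 9043 = \frac{21058654219}{48268675} - 9043 = - \frac{415434973806}{48268675}$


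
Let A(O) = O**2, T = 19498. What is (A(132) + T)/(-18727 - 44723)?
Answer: -18461/31725 ≈ -0.58191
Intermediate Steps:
(A(132) + T)/(-18727 - 44723) = (132**2 + 19498)/(-18727 - 44723) = (17424 + 19498)/(-63450) = 36922*(-1/63450) = -18461/31725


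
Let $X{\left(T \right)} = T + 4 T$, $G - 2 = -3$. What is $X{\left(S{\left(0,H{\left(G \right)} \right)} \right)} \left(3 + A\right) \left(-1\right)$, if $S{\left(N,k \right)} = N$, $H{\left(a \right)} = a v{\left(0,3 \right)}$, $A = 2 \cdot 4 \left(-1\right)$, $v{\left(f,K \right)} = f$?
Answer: $0$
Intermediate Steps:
$G = -1$ ($G = 2 - 3 = -1$)
$A = -8$ ($A = 8 \left(-1\right) = -8$)
$H{\left(a \right)} = 0$ ($H{\left(a \right)} = a 0 = 0$)
$X{\left(T \right)} = 5 T$
$X{\left(S{\left(0,H{\left(G \right)} \right)} \right)} \left(3 + A\right) \left(-1\right) = 5 \cdot 0 \left(3 - 8\right) \left(-1\right) = 0 \left(-5\right) \left(-1\right) = 0 \left(-1\right) = 0$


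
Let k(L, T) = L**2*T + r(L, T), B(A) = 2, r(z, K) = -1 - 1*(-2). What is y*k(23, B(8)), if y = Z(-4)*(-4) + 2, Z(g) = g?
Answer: 19062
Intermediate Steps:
r(z, K) = 1 (r(z, K) = -1 + 2 = 1)
k(L, T) = 1 + T*L**2 (k(L, T) = L**2*T + 1 = T*L**2 + 1 = 1 + T*L**2)
y = 18 (y = -4*(-4) + 2 = 16 + 2 = 18)
y*k(23, B(8)) = 18*(1 + 2*23**2) = 18*(1 + 2*529) = 18*(1 + 1058) = 18*1059 = 19062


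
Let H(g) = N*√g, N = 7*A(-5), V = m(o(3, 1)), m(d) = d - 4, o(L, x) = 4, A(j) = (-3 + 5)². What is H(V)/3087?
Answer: 0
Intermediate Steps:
A(j) = 4 (A(j) = 2² = 4)
m(d) = -4 + d
V = 0 (V = -4 + 4 = 0)
N = 28 (N = 7*4 = 28)
H(g) = 28*√g
H(V)/3087 = (28*√0)/3087 = (28*0)*(1/3087) = 0*(1/3087) = 0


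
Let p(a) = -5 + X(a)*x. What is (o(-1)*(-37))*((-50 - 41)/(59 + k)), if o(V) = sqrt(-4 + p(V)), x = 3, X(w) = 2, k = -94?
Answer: -481*I*sqrt(3)/5 ≈ -166.62*I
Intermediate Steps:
p(a) = 1 (p(a) = -5 + 2*3 = -5 + 6 = 1)
o(V) = I*sqrt(3) (o(V) = sqrt(-4 + 1) = sqrt(-3) = I*sqrt(3))
(o(-1)*(-37))*((-50 - 41)/(59 + k)) = ((I*sqrt(3))*(-37))*((-50 - 41)/(59 - 94)) = (-37*I*sqrt(3))*(-91/(-35)) = (-37*I*sqrt(3))*(-91*(-1/35)) = -37*I*sqrt(3)*(13/5) = -481*I*sqrt(3)/5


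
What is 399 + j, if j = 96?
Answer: 495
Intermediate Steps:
399 + j = 399 + 96 = 495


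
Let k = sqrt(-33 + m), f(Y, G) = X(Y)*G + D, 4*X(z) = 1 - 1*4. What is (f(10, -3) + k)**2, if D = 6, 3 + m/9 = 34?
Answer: 5025/16 + 33*sqrt(246)/2 ≈ 572.85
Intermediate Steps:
m = 279 (m = -27 + 9*34 = -27 + 306 = 279)
X(z) = -3/4 (X(z) = (1 - 1*4)/4 = (1 - 4)/4 = (1/4)*(-3) = -3/4)
f(Y, G) = 6 - 3*G/4 (f(Y, G) = -3*G/4 + 6 = 6 - 3*G/4)
k = sqrt(246) (k = sqrt(-33 + 279) = sqrt(246) ≈ 15.684)
(f(10, -3) + k)**2 = ((6 - 3/4*(-3)) + sqrt(246))**2 = ((6 + 9/4) + sqrt(246))**2 = (33/4 + sqrt(246))**2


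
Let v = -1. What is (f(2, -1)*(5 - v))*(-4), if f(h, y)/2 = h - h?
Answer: 0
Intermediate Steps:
f(h, y) = 0 (f(h, y) = 2*(h - h) = 2*0 = 0)
(f(2, -1)*(5 - v))*(-4) = (0*(5 - 1*(-1)))*(-4) = (0*(5 + 1))*(-4) = (0*6)*(-4) = 0*(-4) = 0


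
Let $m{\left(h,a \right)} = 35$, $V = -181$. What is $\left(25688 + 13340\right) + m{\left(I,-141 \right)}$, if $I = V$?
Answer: $39063$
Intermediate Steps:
$I = -181$
$\left(25688 + 13340\right) + m{\left(I,-141 \right)} = \left(25688 + 13340\right) + 35 = 39028 + 35 = 39063$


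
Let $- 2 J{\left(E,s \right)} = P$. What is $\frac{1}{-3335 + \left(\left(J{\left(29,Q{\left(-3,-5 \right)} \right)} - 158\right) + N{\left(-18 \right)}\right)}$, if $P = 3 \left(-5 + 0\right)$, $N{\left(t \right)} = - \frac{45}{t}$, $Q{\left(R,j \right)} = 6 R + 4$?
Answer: $- \frac{1}{3483} \approx -0.00028711$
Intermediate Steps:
$Q{\left(R,j \right)} = 4 + 6 R$
$P = -15$ ($P = 3 \left(-5\right) = -15$)
$J{\left(E,s \right)} = \frac{15}{2}$ ($J{\left(E,s \right)} = \left(- \frac{1}{2}\right) \left(-15\right) = \frac{15}{2}$)
$\frac{1}{-3335 + \left(\left(J{\left(29,Q{\left(-3,-5 \right)} \right)} - 158\right) + N{\left(-18 \right)}\right)} = \frac{1}{-3335 + \left(\left(\frac{15}{2} - 158\right) - \frac{45}{-18}\right)} = \frac{1}{-3335 - 148} = \frac{1}{-3483} = - \frac{1}{3483}$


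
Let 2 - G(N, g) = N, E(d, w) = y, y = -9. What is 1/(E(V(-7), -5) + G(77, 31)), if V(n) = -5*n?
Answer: -1/84 ≈ -0.011905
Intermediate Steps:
E(d, w) = -9
G(N, g) = 2 - N
1/(E(V(-7), -5) + G(77, 31)) = 1/(-9 + (2 - 1*77)) = 1/(-9 + (2 - 77)) = 1/(-9 - 75) = 1/(-84) = -1/84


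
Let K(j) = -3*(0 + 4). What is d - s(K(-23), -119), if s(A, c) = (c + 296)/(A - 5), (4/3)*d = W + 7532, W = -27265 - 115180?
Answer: -6879855/68 ≈ -1.0117e+5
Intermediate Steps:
W = -142445
d = -404739/4 (d = 3*(-142445 + 7532)/4 = (¾)*(-134913) = -404739/4 ≈ -1.0118e+5)
K(j) = -12 (K(j) = -3*4 = -12)
s(A, c) = (296 + c)/(-5 + A)
d - s(K(-23), -119) = -404739/4 - (296 - 119)/(-5 - 12) = -404739/4 - 177/(-17) = -404739/4 - (-1)*177/17 = -404739/4 - 1*(-177/17) = -404739/4 + 177/17 = -6879855/68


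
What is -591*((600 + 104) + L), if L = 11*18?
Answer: -533082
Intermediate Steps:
L = 198
-591*((600 + 104) + L) = -591*((600 + 104) + 198) = -591*(704 + 198) = -591*902 = -533082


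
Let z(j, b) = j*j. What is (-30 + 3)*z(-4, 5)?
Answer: -432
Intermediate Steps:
z(j, b) = j**2
(-30 + 3)*z(-4, 5) = (-30 + 3)*(-4)**2 = -27*16 = -432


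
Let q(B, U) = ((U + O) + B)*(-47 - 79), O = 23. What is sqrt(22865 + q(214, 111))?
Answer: I*sqrt(20983) ≈ 144.85*I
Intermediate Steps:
q(B, U) = -2898 - 126*B - 126*U (q(B, U) = ((U + 23) + B)*(-47 - 79) = ((23 + U) + B)*(-126) = (23 + B + U)*(-126) = -2898 - 126*B - 126*U)
sqrt(22865 + q(214, 111)) = sqrt(22865 + (-2898 - 126*214 - 126*111)) = sqrt(22865 + (-2898 - 26964 - 13986)) = sqrt(22865 - 43848) = sqrt(-20983) = I*sqrt(20983)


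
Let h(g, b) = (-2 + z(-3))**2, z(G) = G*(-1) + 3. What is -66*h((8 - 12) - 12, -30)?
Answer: -1056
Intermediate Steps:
z(G) = 3 - G (z(G) = -G + 3 = 3 - G)
h(g, b) = 16 (h(g, b) = (-2 + (3 - 1*(-3)))**2 = (-2 + (3 + 3))**2 = (-2 + 6)**2 = 4**2 = 16)
-66*h((8 - 12) - 12, -30) = -66*16 = -1056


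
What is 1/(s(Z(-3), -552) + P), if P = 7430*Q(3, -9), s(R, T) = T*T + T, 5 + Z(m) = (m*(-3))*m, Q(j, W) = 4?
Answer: 1/333872 ≈ 2.9952e-6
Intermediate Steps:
Z(m) = -5 - 3*m² (Z(m) = -5 + (m*(-3))*m = -5 + (-3*m)*m = -5 - 3*m²)
s(R, T) = T + T² (s(R, T) = T² + T = T + T²)
P = 29720 (P = 7430*4 = 29720)
1/(s(Z(-3), -552) + P) = 1/(-552*(1 - 552) + 29720) = 1/(-552*(-551) + 29720) = 1/(304152 + 29720) = 1/333872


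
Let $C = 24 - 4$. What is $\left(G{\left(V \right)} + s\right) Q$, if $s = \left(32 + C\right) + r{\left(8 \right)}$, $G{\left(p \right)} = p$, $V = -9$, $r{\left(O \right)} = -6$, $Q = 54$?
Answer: $1998$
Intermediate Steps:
$C = 20$
$s = 46$ ($s = \left(32 + 20\right) - 6 = 52 - 6 = 46$)
$\left(G{\left(V \right)} + s\right) Q = \left(-9 + 46\right) 54 = 37 \cdot 54 = 1998$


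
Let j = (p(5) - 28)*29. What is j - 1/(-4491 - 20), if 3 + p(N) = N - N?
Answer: -4055388/4511 ≈ -899.00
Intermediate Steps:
p(N) = -3 (p(N) = -3 + (N - N) = -3 + 0 = -3)
j = -899 (j = (-3 - 28)*29 = -31*29 = -899)
j - 1/(-4491 - 20) = -899 - 1/(-4491 - 20) = -899 - 1/(-4511) = -899 - 1*(-1/4511) = -899 + 1/4511 = -4055388/4511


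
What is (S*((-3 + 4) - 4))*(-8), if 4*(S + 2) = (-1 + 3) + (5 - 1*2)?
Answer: -18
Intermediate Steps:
S = -¾ (S = -2 + ((-1 + 3) + (5 - 1*2))/4 = -2 + (2 + (5 - 2))/4 = -2 + (2 + 3)/4 = -2 + (¼)*5 = -2 + 5/4 = -¾ ≈ -0.75000)
(S*((-3 + 4) - 4))*(-8) = -3*((-3 + 4) - 4)/4*(-8) = -3*(1 - 4)/4*(-8) = -¾*(-3)*(-8) = (9/4)*(-8) = -18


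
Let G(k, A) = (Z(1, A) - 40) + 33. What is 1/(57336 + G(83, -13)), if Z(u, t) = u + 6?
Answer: 1/57336 ≈ 1.7441e-5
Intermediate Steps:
Z(u, t) = 6 + u
G(k, A) = 0 (G(k, A) = ((6 + 1) - 40) + 33 = (7 - 40) + 33 = -33 + 33 = 0)
1/(57336 + G(83, -13)) = 1/(57336 + 0) = 1/57336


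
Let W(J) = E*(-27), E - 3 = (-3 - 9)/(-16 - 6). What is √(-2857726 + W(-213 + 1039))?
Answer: I*√345796429/11 ≈ 1690.5*I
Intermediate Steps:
E = 39/11 (E = 3 + (-3 - 9)/(-16 - 6) = 3 - 12/(-22) = 3 - 12*(-1/22) = 3 + 6/11 = 39/11 ≈ 3.5455)
W(J) = -1053/11 (W(J) = (39/11)*(-27) = -1053/11)
√(-2857726 + W(-213 + 1039)) = √(-2857726 - 1053/11) = √(-31436039/11) = I*√345796429/11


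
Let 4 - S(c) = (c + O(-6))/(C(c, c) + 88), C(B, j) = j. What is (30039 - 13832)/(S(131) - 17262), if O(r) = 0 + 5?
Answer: -3549333/3779638 ≈ -0.93907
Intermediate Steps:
O(r) = 5
S(c) = 4 - (5 + c)/(88 + c) (S(c) = 4 - (c + 5)/(c + 88) = 4 - (5 + c)/(88 + c))
(30039 - 13832)/(S(131) - 17262) = (30039 - 13832)/((347 + 3*131)/(88 + 131) - 17262) = 16207/((347 + 393)/219 - 17262) = 16207/((1/219)*740 - 17262) = 16207/(740/219 - 17262) = 16207/(-3779638/219) = 16207*(-219/3779638) = -3549333/3779638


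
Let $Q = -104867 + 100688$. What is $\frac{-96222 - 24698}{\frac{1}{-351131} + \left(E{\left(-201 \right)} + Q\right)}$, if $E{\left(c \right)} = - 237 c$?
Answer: $- \frac{42458760520}{15259450997} \approx -2.7825$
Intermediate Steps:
$Q = -4179$
$\frac{-96222 - 24698}{\frac{1}{-351131} + \left(E{\left(-201 \right)} + Q\right)} = \frac{-96222 - 24698}{\frac{1}{-351131} - -43458} = - \frac{120920}{- \frac{1}{351131} + \left(47637 - 4179\right)} = - \frac{120920}{- \frac{1}{351131} + 43458} = - \frac{120920}{\frac{15259450997}{351131}} = \left(-120920\right) \frac{351131}{15259450997} = - \frac{42458760520}{15259450997}$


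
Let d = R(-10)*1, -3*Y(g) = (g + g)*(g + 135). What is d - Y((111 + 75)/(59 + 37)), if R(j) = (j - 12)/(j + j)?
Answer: 341717/1920 ≈ 177.98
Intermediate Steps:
R(j) = (-12 + j)/(2*j) (R(j) = (-12 + j)/((2*j)) = (-12 + j)*(1/(2*j)) = (-12 + j)/(2*j))
Y(g) = -2*g*(135 + g)/3 (Y(g) = -(g + g)*(g + 135)/3 = -2*g*(135 + g)/3)
d = 11/10 (d = ((1/2)*(-12 - 10)/(-10))*1 = ((1/2)*(-1/10)*(-22))*1 = (11/10)*1 = 11/10 ≈ 1.1000)
d - Y((111 + 75)/(59 + 37)) = 11/10 - (-2)*(111 + 75)/(59 + 37)*(135 + (111 + 75)/(59 + 37))/3 = 11/10 - (-2)*186/96*(135 + 186/96)/3 = 11/10 - (-2)*186*(1/96)*(135 + 186*(1/96))/3 = 11/10 - (-2)*31*(135 + 31/16)/(3*16) = 11/10 - (-2)*31*2191/(3*16*16) = 11/10 - 1*(-67921/384) = 11/10 + 67921/384 = 341717/1920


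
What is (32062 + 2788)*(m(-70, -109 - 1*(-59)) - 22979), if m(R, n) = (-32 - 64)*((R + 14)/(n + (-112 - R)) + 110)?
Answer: -26930023850/23 ≈ -1.1709e+9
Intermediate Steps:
m(R, n) = -10560 - 96*(14 + R)/(-112 + n - R) (m(R, n) = -96*((14 + R)/(-112 + n - R) + 110) = -96*(110 + (14 + R)/(-112 + n - R)) = -10560 - 96*(14 + R)/(-112 + n - R))
(32062 + 2788)*(m(-70, -109 - 1*(-59)) - 22979) = (32062 + 2788)*(96*(-12306 - 109*(-70) + 110*(-109 - 1*(-59)))/(112 - 70 - (-109 - 1*(-59))) - 22979) = 34850*(96*(-12306 + 7630 + 110*(-109 + 59))/(112 - 70 - (-109 + 59)) - 22979) = 34850*(96*(-12306 + 7630 + 110*(-50))/(112 - 70 - 1*(-50)) - 22979) = 34850*(96*(-12306 + 7630 - 5500)/(112 - 70 + 50) - 22979) = 34850*(96*(-10176)/92 - 22979) = 34850*(96*(1/92)*(-10176) - 22979) = 34850*(-244224/23 - 22979) = 34850*(-772741/23) = -26930023850/23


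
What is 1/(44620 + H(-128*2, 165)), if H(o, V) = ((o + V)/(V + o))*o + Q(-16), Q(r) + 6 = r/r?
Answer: 1/44359 ≈ 2.2543e-5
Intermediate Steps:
Q(r) = -5 (Q(r) = -6 + r/r = -6 + 1 = -5)
H(o, V) = -5 + o (H(o, V) = ((o + V)/(V + o))*o - 5 = ((V + o)/(V + o))*o - 5 = 1*o - 5 = o - 5 = -5 + o)
1/(44620 + H(-128*2, 165)) = 1/(44620 + (-5 - 128*2)) = 1/(44620 + (-5 - 256)) = 1/(44620 - 261) = 1/44359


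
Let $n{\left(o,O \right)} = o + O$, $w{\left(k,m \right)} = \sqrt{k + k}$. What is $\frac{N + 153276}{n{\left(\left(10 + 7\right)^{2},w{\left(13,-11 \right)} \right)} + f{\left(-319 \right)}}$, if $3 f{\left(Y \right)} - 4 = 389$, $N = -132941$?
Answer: $\frac{4270350}{88187} - \frac{20335 \sqrt{26}}{176374} \approx 47.836$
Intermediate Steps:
$f{\left(Y \right)} = 131$ ($f{\left(Y \right)} = \frac{4}{3} + \frac{1}{3} \cdot 389 = \frac{4}{3} + \frac{389}{3} = 131$)
$w{\left(k,m \right)} = \sqrt{2} \sqrt{k}$ ($w{\left(k,m \right)} = \sqrt{2 k} = \sqrt{2} \sqrt{k}$)
$n{\left(o,O \right)} = O + o$
$\frac{N + 153276}{n{\left(\left(10 + 7\right)^{2},w{\left(13,-11 \right)} \right)} + f{\left(-319 \right)}} = \frac{-132941 + 153276}{\left(\sqrt{2} \sqrt{13} + \left(10 + 7\right)^{2}\right) + 131} = \frac{20335}{\left(\sqrt{26} + 17^{2}\right) + 131} = \frac{20335}{\left(\sqrt{26} + 289\right) + 131} = \frac{20335}{\left(289 + \sqrt{26}\right) + 131} = \frac{20335}{420 + \sqrt{26}}$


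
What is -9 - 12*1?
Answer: -21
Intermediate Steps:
-9 - 12*1 = -9 - 12 = -21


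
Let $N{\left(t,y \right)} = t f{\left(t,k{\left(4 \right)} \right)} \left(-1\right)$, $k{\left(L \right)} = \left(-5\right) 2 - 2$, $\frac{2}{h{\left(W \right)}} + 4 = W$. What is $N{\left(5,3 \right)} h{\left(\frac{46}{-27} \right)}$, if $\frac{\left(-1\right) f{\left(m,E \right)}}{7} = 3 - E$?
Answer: $- \frac{2025}{11} \approx -184.09$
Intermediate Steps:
$h{\left(W \right)} = \frac{2}{-4 + W}$
$k{\left(L \right)} = -12$ ($k{\left(L \right)} = -10 - 2 = -12$)
$f{\left(m,E \right)} = -21 + 7 E$ ($f{\left(m,E \right)} = - 7 \left(3 - E\right) = -21 + 7 E$)
$N{\left(t,y \right)} = 105 t$ ($N{\left(t,y \right)} = t \left(-21 + 7 \left(-12\right)\right) \left(-1\right) = t \left(-21 - 84\right) \left(-1\right) = t \left(-105\right) \left(-1\right) = - 105 t \left(-1\right) = 105 t$)
$N{\left(5,3 \right)} h{\left(\frac{46}{-27} \right)} = 105 \cdot 5 \frac{2}{-4 + \frac{46}{-27}} = 525 \frac{2}{-4 + 46 \left(- \frac{1}{27}\right)} = 525 \frac{2}{-4 - \frac{46}{27}} = 525 \frac{2}{- \frac{154}{27}} = 525 \cdot 2 \left(- \frac{27}{154}\right) = 525 \left(- \frac{27}{77}\right) = - \frac{2025}{11}$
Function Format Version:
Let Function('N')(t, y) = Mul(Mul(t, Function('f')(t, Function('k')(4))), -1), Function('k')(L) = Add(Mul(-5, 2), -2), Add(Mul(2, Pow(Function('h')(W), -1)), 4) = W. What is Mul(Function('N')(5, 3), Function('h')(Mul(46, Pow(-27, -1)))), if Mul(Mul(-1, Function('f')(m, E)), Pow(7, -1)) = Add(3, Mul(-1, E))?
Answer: Rational(-2025, 11) ≈ -184.09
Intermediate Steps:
Function('h')(W) = Mul(2, Pow(Add(-4, W), -1))
Function('k')(L) = -12 (Function('k')(L) = Add(-10, -2) = -12)
Function('f')(m, E) = Add(-21, Mul(7, E)) (Function('f')(m, E) = Mul(-7, Add(3, Mul(-1, E))) = Add(-21, Mul(7, E)))
Function('N')(t, y) = Mul(105, t) (Function('N')(t, y) = Mul(Mul(t, Add(-21, Mul(7, -12))), -1) = Mul(Mul(t, Add(-21, -84)), -1) = Mul(Mul(t, -105), -1) = Mul(Mul(-105, t), -1) = Mul(105, t))
Mul(Function('N')(5, 3), Function('h')(Mul(46, Pow(-27, -1)))) = Mul(Mul(105, 5), Mul(2, Pow(Add(-4, Mul(46, Pow(-27, -1))), -1))) = Mul(525, Mul(2, Pow(Add(-4, Mul(46, Rational(-1, 27))), -1))) = Mul(525, Mul(2, Pow(Add(-4, Rational(-46, 27)), -1))) = Mul(525, Mul(2, Pow(Rational(-154, 27), -1))) = Mul(525, Mul(2, Rational(-27, 154))) = Mul(525, Rational(-27, 77)) = Rational(-2025, 11)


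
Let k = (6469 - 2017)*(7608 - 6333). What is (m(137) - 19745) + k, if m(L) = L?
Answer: 5656692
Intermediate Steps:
k = 5676300 (k = 4452*1275 = 5676300)
(m(137) - 19745) + k = (137 - 19745) + 5676300 = -19608 + 5676300 = 5656692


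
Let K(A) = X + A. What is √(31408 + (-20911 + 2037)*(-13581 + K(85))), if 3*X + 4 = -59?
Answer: 31*√265506 ≈ 15973.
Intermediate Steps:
X = -21 (X = -4/3 + (⅓)*(-59) = -4/3 - 59/3 = -21)
K(A) = -21 + A
√(31408 + (-20911 + 2037)*(-13581 + K(85))) = √(31408 + (-20911 + 2037)*(-13581 + (-21 + 85))) = √(31408 - 18874*(-13581 + 64)) = √(31408 - 18874*(-13517)) = √(31408 + 255119858) = √255151266 = 31*√265506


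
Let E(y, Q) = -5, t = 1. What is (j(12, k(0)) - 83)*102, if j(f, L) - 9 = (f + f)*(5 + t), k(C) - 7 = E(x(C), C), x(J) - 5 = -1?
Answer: 7140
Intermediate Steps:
x(J) = 4 (x(J) = 5 - 1 = 4)
k(C) = 2 (k(C) = 7 - 5 = 2)
j(f, L) = 9 + 12*f (j(f, L) = 9 + (f + f)*(5 + 1) = 9 + (2*f)*6 = 9 + 12*f)
(j(12, k(0)) - 83)*102 = ((9 + 12*12) - 83)*102 = ((9 + 144) - 83)*102 = (153 - 83)*102 = 70*102 = 7140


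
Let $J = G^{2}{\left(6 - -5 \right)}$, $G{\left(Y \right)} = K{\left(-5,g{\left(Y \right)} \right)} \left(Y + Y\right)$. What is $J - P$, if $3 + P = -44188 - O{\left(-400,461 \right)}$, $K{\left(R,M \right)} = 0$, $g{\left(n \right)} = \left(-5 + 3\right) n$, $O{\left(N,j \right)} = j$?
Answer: $44652$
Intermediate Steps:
$g{\left(n \right)} = - 2 n$
$G{\left(Y \right)} = 0$ ($G{\left(Y \right)} = 0 \left(Y + Y\right) = 0 \cdot 2 Y = 0$)
$P = -44652$ ($P = -3 - 44649 = -44652$)
$J = 0$ ($J = 0^{2} = 0$)
$J - P = 0 - -44652 = 0 + 44652 = 44652$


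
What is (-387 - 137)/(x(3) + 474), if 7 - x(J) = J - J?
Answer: -524/481 ≈ -1.0894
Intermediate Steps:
x(J) = 7 (x(J) = 7 - (J - J) = 7 - 1*0 = 7 + 0 = 7)
(-387 - 137)/(x(3) + 474) = (-387 - 137)/(7 + 474) = -524/481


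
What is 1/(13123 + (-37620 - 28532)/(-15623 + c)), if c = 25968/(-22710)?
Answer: 59137383/776310262429 ≈ 7.6178e-5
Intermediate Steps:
c = -4328/3785 (c = 25968*(-1/22710) = -4328/3785 ≈ -1.1435)
1/(13123 + (-37620 - 28532)/(-15623 + c)) = 1/(13123 + (-37620 - 28532)/(-15623 - 4328/3785)) = 1/(13123 - 66152/(-59137383/3785)) = 1/(13123 - 66152*(-3785/59137383)) = 1/(13123 + 250385320/59137383) = 1/(776310262429/59137383) = 59137383/776310262429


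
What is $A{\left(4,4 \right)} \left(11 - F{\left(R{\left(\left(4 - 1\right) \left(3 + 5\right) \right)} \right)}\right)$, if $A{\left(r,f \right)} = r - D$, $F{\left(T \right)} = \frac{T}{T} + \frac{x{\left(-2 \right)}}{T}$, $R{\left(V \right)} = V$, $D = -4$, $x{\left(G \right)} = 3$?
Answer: $79$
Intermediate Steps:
$F{\left(T \right)} = 1 + \frac{3}{T}$ ($F{\left(T \right)} = \frac{T}{T} + \frac{3}{T} = 1 + \frac{3}{T}$)
$A{\left(r,f \right)} = 4 + r$ ($A{\left(r,f \right)} = r - -4 = r + 4 = 4 + r$)
$A{\left(4,4 \right)} \left(11 - F{\left(R{\left(\left(4 - 1\right) \left(3 + 5\right) \right)} \right)}\right) = \left(4 + 4\right) \left(11 - \frac{3 + \left(4 - 1\right) \left(3 + 5\right)}{\left(4 - 1\right) \left(3 + 5\right)}\right) = 8 \left(11 - \frac{3 + 3 \cdot 8}{3 \cdot 8}\right) = 8 \left(11 - \frac{3 + 24}{24}\right) = 8 \left(11 - \frac{1}{24} \cdot 27\right) = 8 \left(11 - \frac{9}{8}\right) = 8 \cdot \frac{79}{8} = 79$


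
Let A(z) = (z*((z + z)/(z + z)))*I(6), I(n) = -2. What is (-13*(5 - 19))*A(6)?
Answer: -2184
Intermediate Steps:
A(z) = -2*z (A(z) = (z*((z + z)/(z + z)))*(-2) = (z*((2*z)/((2*z))))*(-2) = (z*((2*z)*(1/(2*z))))*(-2) = (z*1)*(-2) = z*(-2) = -2*z)
(-13*(5 - 19))*A(6) = (-13*(5 - 19))*(-2*6) = -13*(-14)*(-12) = 182*(-12) = -2184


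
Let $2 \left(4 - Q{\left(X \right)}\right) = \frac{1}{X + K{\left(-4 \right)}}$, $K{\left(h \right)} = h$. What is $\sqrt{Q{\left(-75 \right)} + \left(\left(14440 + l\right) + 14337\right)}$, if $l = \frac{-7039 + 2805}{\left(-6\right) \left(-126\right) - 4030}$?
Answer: $\frac{\sqrt{1925471175057254}}{258646} \approx 169.65$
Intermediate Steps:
$l = \frac{2117}{1637}$ ($l = - \frac{4234}{756 - 4030} = - \frac{4234}{-3274} = \left(-4234\right) \left(- \frac{1}{3274}\right) = \frac{2117}{1637} \approx 1.2932$)
$Q{\left(X \right)} = 4 - \frac{1}{2 \left(-4 + X\right)}$ ($Q{\left(X \right)} = 4 - \frac{1}{2 \left(X - 4\right)} = 4 - \frac{1}{2 \left(-4 + X\right)}$)
$\sqrt{Q{\left(-75 \right)} + \left(\left(14440 + l\right) + 14337\right)} = \sqrt{\frac{-33 + 8 \left(-75\right)}{2 \left(-4 - 75\right)} + \left(\left(14440 + \frac{2117}{1637}\right) + 14337\right)} = \sqrt{\frac{-33 - 600}{2 \left(-79\right)} + \left(\frac{23640397}{1637} + 14337\right)} = \sqrt{\frac{1}{2} \left(- \frac{1}{79}\right) \left(-633\right) + \frac{47110066}{1637}} = \sqrt{\frac{633}{158} + \frac{47110066}{1637}} = \sqrt{\frac{7444426649}{258646}} = \frac{\sqrt{1925471175057254}}{258646}$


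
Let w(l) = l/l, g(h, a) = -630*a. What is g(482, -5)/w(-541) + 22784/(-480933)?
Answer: 1514916166/480933 ≈ 3150.0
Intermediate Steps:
w(l) = 1
g(482, -5)/w(-541) + 22784/(-480933) = -630*(-5)/1 + 22784/(-480933) = 3150*1 + 22784*(-1/480933) = 3150 - 22784/480933 = 1514916166/480933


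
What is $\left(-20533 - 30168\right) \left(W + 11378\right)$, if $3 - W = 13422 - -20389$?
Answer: $1137223430$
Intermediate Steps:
$W = -33808$ ($W = 3 - \left(13422 - -20389\right) = 3 - \left(13422 + 20389\right) = 3 - 33811 = -33808$)
$\left(-20533 - 30168\right) \left(W + 11378\right) = \left(-20533 - 30168\right) \left(-33808 + 11378\right) = \left(-50701\right) \left(-22430\right) = 1137223430$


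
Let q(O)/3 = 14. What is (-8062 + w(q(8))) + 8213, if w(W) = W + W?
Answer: 235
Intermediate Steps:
q(O) = 42 (q(O) = 3*14 = 42)
w(W) = 2*W
(-8062 + w(q(8))) + 8213 = (-8062 + 2*42) + 8213 = (-8062 + 84) + 8213 = -7978 + 8213 = 235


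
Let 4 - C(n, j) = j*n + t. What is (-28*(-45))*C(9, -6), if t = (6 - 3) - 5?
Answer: 75600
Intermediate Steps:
t = -2 (t = 3 - 5 = -2)
C(n, j) = 6 - j*n (C(n, j) = 4 - (j*n - 2) = 4 - (-2 + j*n) = 4 + (2 - j*n) = 6 - j*n)
(-28*(-45))*C(9, -6) = (-28*(-45))*(6 - 1*(-6)*9) = 1260*(6 + 54) = 1260*60 = 75600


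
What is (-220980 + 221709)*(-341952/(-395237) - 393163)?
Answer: -113280930332991/395237 ≈ -2.8662e+8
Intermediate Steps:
(-220980 + 221709)*(-341952/(-395237) - 393163) = 729*(-341952*(-1/395237) - 393163) = 729*(341952/395237 - 393163) = 729*(-155392222679/395237) = -113280930332991/395237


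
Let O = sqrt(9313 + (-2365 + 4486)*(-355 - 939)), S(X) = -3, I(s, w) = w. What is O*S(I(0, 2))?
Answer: -3*I*sqrt(2735261) ≈ -4961.6*I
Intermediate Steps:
O = I*sqrt(2735261) (O = sqrt(9313 + 2121*(-1294)) = sqrt(9313 - 2744574) = sqrt(-2735261) = I*sqrt(2735261) ≈ 1653.9*I)
O*S(I(0, 2)) = (I*sqrt(2735261))*(-3) = -3*I*sqrt(2735261)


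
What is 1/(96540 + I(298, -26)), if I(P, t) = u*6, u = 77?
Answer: 1/97002 ≈ 1.0309e-5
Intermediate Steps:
I(P, t) = 462 (I(P, t) = 77*6 = 462)
1/(96540 + I(298, -26)) = 1/(96540 + 462) = 1/97002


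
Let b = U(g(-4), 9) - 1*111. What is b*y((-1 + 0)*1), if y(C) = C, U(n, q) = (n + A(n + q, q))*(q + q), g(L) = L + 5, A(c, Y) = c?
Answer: -87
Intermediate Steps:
g(L) = 5 + L
U(n, q) = 2*q*(q + 2*n) (U(n, q) = (n + (n + q))*(q + q) = (q + 2*n)*(2*q) = 2*q*(q + 2*n))
b = 87 (b = 2*9*(9 + 2*(5 - 4)) - 1*111 = 2*9*(9 + 2*1) - 111 = 2*9*(9 + 2) - 111 = 2*9*11 - 111 = 198 - 111 = 87)
b*y((-1 + 0)*1) = 87*((-1 + 0)*1) = 87*(-1*1) = 87*(-1) = -87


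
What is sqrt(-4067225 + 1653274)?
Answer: I*sqrt(2413951) ≈ 1553.7*I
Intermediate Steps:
sqrt(-4067225 + 1653274) = sqrt(-2413951) = I*sqrt(2413951)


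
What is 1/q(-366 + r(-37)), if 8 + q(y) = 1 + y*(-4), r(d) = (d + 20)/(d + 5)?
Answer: 8/11639 ≈ 0.00068734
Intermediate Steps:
r(d) = (20 + d)/(5 + d)
q(y) = -7 - 4*y (q(y) = -8 + (1 + y*(-4)) = -8 + (1 - 4*y) = -7 - 4*y)
1/q(-366 + r(-37)) = 1/(-7 - 4*(-366 + (20 - 37)/(5 - 37))) = 1/(-7 - 4*(-366 - 17/(-32))) = 1/(-7 - 4*(-366 - 1/32*(-17))) = 1/(-7 - 4*(-366 + 17/32)) = 1/(-7 - 4*(-11695/32)) = 1/(-7 + 11695/8) = 1/(11639/8) = 8/11639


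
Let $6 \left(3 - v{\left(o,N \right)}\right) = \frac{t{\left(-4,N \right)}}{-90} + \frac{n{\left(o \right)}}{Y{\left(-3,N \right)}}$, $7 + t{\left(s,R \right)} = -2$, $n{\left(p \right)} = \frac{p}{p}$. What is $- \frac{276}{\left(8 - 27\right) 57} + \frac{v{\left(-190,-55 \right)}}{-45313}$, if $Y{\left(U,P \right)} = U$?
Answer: $\frac{750185813}{2944438740} \approx 0.25478$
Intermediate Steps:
$n{\left(p \right)} = 1$
$t{\left(s,R \right)} = -9$ ($t{\left(s,R \right)} = -7 - 2 = -9$)
$v{\left(o,N \right)} = \frac{547}{180}$ ($v{\left(o,N \right)} = 3 - \frac{- \frac{9}{-90} + 1 \frac{1}{-3}}{6} = 3 - \frac{\left(-9\right) \left(- \frac{1}{90}\right) + 1 \left(- \frac{1}{3}\right)}{6} = 3 - \frac{\frac{1}{10} - \frac{1}{3}}{6} = 3 - - \frac{7}{180} = 3 + \frac{7}{180} = \frac{547}{180}$)
$- \frac{276}{\left(8 - 27\right) 57} + \frac{v{\left(-190,-55 \right)}}{-45313} = - \frac{276}{\left(8 - 27\right) 57} + \frac{547}{180 \left(-45313\right)} = - \frac{276}{\left(-19\right) 57} + \frac{547}{180} \left(- \frac{1}{45313}\right) = - \frac{276}{-1083} - \frac{547}{8156340} = \left(-276\right) \left(- \frac{1}{1083}\right) - \frac{547}{8156340} = \frac{92}{361} - \frac{547}{8156340} = \frac{750185813}{2944438740}$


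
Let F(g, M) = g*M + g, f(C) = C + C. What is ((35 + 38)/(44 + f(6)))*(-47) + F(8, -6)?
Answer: -5671/56 ≈ -101.27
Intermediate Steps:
f(C) = 2*C
F(g, M) = g + M*g (F(g, M) = M*g + g = g + M*g)
((35 + 38)/(44 + f(6)))*(-47) + F(8, -6) = ((35 + 38)/(44 + 2*6))*(-47) + 8*(1 - 6) = (73/(44 + 12))*(-47) + 8*(-5) = (73/56)*(-47) - 40 = -3431/56 - 40 = -5671/56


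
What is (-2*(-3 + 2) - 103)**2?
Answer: 10201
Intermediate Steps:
(-2*(-3 + 2) - 103)**2 = (-2*(-1) - 103)**2 = (2 - 103)**2 = (-101)**2 = 10201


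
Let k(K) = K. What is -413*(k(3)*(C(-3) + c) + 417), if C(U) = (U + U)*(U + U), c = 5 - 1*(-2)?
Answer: -225498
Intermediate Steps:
c = 7 (c = 5 + 2 = 7)
C(U) = 4*U² (C(U) = (2*U)*(2*U) = 4*U²)
-413*(k(3)*(C(-3) + c) + 417) = -413*(3*(4*(-3)² + 7) + 417) = -413*(3*(4*9 + 7) + 417) = -413*(3*(36 + 7) + 417) = -413*(3*43 + 417) = -413*(129 + 417) = -413*546 = -225498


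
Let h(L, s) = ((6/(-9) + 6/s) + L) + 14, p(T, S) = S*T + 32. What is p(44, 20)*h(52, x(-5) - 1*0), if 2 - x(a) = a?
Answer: 422560/7 ≈ 60366.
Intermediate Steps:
x(a) = 2 - a
p(T, S) = 32 + S*T
h(L, s) = 40/3 + L + 6/s (h(L, s) = ((6*(-1/9) + 6/s) + L) + 14 = ((-2/3 + 6/s) + L) + 14 = (-2/3 + L + 6/s) + 14 = 40/3 + L + 6/s)
p(44, 20)*h(52, x(-5) - 1*0) = (32 + 20*44)*(40/3 + 52 + 6/((2 - 1*(-5)) - 1*0)) = (32 + 880)*(40/3 + 52 + 6/((2 + 5) + 0)) = 912*(40/3 + 52 + 6/(7 + 0)) = 912*(40/3 + 52 + 6/7) = 912*(1390/21) = 422560/7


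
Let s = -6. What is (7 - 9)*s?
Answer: 12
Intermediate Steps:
(7 - 9)*s = (7 - 9)*(-6) = -2*(-6) = 12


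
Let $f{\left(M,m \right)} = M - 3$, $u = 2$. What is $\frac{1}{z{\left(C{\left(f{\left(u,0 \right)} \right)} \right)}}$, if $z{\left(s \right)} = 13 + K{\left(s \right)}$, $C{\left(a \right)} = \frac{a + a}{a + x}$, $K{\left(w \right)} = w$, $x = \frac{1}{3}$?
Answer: $\frac{1}{16} \approx 0.0625$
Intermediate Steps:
$x = \frac{1}{3} \approx 0.33333$
$f{\left(M,m \right)} = -3 + M$
$C{\left(a \right)} = \frac{2 a}{\frac{1}{3} + a}$ ($C{\left(a \right)} = \frac{a + a}{a + \frac{1}{3}} = \frac{2 a}{\frac{1}{3} + a}$)
$z{\left(s \right)} = 13 + s$
$\frac{1}{z{\left(C{\left(f{\left(u,0 \right)} \right)} \right)}} = \frac{1}{13 + \frac{6 \left(-3 + 2\right)}{1 + 3 \left(-3 + 2\right)}} = \frac{1}{13 + 6 \left(-1\right) \frac{1}{1 + 3 \left(-1\right)}} = \frac{1}{13 + 6 \left(-1\right) \frac{1}{1 - 3}} = \frac{1}{13 + 6 \left(-1\right) \frac{1}{-2}} = \frac{1}{13 + 6 \left(-1\right) \left(- \frac{1}{2}\right)} = \frac{1}{13 + 3} = \frac{1}{16}$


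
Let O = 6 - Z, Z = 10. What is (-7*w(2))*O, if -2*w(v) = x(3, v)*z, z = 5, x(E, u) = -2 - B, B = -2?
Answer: 0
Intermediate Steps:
x(E, u) = 0 (x(E, u) = -2 - 1*(-2) = -2 + 2 = 0)
O = -4 (O = 6 - 1*10 = 6 - 10 = -4)
w(v) = 0 (w(v) = -0*5 = -½*0 = 0)
(-7*w(2))*O = -7*0*(-4) = 0*(-4) = 0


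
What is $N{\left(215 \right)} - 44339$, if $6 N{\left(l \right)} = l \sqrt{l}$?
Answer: $-44339 + \frac{215 \sqrt{215}}{6} \approx -43814.0$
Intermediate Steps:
$N{\left(l \right)} = \frac{l^{\frac{3}{2}}}{6}$ ($N{\left(l \right)} = \frac{l \sqrt{l}}{6} = \frac{l^{\frac{3}{2}}}{6}$)
$N{\left(215 \right)} - 44339 = \frac{215^{\frac{3}{2}}}{6} - 44339 = \frac{215 \sqrt{215}}{6} - 44339 = -44339 + \frac{215 \sqrt{215}}{6}$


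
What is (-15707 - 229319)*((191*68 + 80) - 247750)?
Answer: 57503191732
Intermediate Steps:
(-15707 - 229319)*((191*68 + 80) - 247750) = -245026*((12988 + 80) - 247750) = -245026*(13068 - 247750) = -245026*(-234682) = 57503191732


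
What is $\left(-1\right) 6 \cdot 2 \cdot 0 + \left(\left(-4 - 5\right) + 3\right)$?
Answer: $-6$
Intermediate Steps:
$\left(-1\right) 6 \cdot 2 \cdot 0 + \left(\left(-4 - 5\right) + 3\right) = \left(-6\right) 2 \cdot 0 + \left(-9 + 3\right) = \left(-12\right) 0 - 6 = 0 - 6 = -6$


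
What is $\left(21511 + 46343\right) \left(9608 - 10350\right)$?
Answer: $-50347668$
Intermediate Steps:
$\left(21511 + 46343\right) \left(9608 - 10350\right) = 67854 \left(9608 - 10350\right) = 67854 \left(-742\right) = -50347668$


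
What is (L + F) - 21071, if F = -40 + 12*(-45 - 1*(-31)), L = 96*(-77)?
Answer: -28671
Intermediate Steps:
L = -7392
F = -208 (F = -40 + 12*(-45 + 31) = -40 + 12*(-14) = -40 - 168 = -208)
(L + F) - 21071 = (-7392 - 208) - 21071 = -7600 - 21071 = -28671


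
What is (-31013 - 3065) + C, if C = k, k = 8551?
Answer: -25527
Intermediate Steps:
C = 8551
(-31013 - 3065) + C = (-31013 - 3065) + 8551 = -34078 + 8551 = -25527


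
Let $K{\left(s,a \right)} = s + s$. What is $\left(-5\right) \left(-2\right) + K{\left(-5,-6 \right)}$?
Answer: $0$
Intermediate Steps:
$K{\left(s,a \right)} = 2 s$
$\left(-5\right) \left(-2\right) + K{\left(-5,-6 \right)} = \left(-5\right) \left(-2\right) + 2 \left(-5\right) = 10 - 10 = 0$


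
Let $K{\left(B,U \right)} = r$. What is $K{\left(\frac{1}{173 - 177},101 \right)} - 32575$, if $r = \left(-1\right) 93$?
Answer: $-32668$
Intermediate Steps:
$r = -93$
$K{\left(B,U \right)} = -93$
$K{\left(\frac{1}{173 - 177},101 \right)} - 32575 = -93 - 32575 = -32668$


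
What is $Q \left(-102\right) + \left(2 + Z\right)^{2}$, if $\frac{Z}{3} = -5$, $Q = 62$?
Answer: $-6155$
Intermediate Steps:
$Z = -15$ ($Z = 3 \left(-5\right) = -15$)
$Q \left(-102\right) + \left(2 + Z\right)^{2} = 62 \left(-102\right) + \left(2 - 15\right)^{2} = -6324 + \left(-13\right)^{2} = -6324 + 169 = -6155$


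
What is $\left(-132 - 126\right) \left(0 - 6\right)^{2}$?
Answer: $-9288$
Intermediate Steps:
$\left(-132 - 126\right) \left(0 - 6\right)^{2} = - 258 \left(-6\right)^{2} = \left(-258\right) 36 = -9288$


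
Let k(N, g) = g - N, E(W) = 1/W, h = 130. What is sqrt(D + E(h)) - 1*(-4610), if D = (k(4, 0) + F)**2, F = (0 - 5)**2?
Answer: 4610 + sqrt(7453030)/130 ≈ 4631.0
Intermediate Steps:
F = 25 (F = (-5)**2 = 25)
D = 441 (D = ((0 - 1*4) + 25)**2 = ((0 - 4) + 25)**2 = (-4 + 25)**2 = 21**2 = 441)
sqrt(D + E(h)) - 1*(-4610) = sqrt(441 + 1/130) - 1*(-4610) = sqrt(441 + 1/130) + 4610 = sqrt(57331/130) + 4610 = sqrt(7453030)/130 + 4610 = 4610 + sqrt(7453030)/130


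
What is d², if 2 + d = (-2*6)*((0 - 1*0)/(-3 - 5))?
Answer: 4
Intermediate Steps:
d = -2 (d = -2 + (-2*6)*((0 - 1*0)/(-3 - 5)) = -2 - 12*(0 + 0)/(-8) = -2 - 0*(-1)/8 = -2 - 12*0 = -2 + 0 = -2)
d² = (-2)² = 4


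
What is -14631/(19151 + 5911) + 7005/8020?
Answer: 1940623/6699908 ≈ 0.28965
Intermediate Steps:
-14631/(19151 + 5911) + 7005/8020 = -14631/25062 + 7005*(1/8020) = -14631*1/25062 + 1401/1604 = -4877/8354 + 1401/1604 = 1940623/6699908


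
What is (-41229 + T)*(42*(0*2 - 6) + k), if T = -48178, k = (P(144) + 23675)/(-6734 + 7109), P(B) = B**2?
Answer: 4478307223/375 ≈ 1.1942e+7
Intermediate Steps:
k = 44411/375 (k = (144**2 + 23675)/(-6734 + 7109) = (20736 + 23675)/375 = 44411*(1/375) = 44411/375 ≈ 118.43)
(-41229 + T)*(42*(0*2 - 6) + k) = (-41229 - 48178)*(42*(0*2 - 6) + 44411/375) = -89407*(42*(0 - 6) + 44411/375) = -89407*(42*(-6) + 44411/375) = -89407*(-252 + 44411/375) = -89407*(-50089/375) = 4478307223/375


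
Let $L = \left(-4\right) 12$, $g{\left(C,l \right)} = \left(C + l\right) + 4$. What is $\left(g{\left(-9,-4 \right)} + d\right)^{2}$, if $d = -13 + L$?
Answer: $4900$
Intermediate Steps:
$g{\left(C,l \right)} = 4 + C + l$
$L = -48$
$d = -61$ ($d = -13 - 48 = -61$)
$\left(g{\left(-9,-4 \right)} + d\right)^{2} = \left(\left(4 - 9 - 4\right) - 61\right)^{2} = \left(-9 - 61\right)^{2} = \left(-70\right)^{2} = 4900$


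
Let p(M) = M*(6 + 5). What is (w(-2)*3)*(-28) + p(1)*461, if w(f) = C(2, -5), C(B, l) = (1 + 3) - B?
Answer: 4903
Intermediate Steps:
p(M) = 11*M (p(M) = M*11 = 11*M)
C(B, l) = 4 - B
w(f) = 2 (w(f) = 4 - 1*2 = 4 - 2 = 2)
(w(-2)*3)*(-28) + p(1)*461 = (2*3)*(-28) + (11*1)*461 = 6*(-28) + 11*461 = -168 + 5071 = 4903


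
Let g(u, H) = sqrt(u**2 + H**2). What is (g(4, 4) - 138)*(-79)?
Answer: 10902 - 316*sqrt(2) ≈ 10455.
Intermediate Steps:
g(u, H) = sqrt(H**2 + u**2)
(g(4, 4) - 138)*(-79) = (sqrt(4**2 + 4**2) - 138)*(-79) = (sqrt(16 + 16) - 138)*(-79) = (sqrt(32) - 138)*(-79) = (4*sqrt(2) - 138)*(-79) = (-138 + 4*sqrt(2))*(-79) = 10902 - 316*sqrt(2)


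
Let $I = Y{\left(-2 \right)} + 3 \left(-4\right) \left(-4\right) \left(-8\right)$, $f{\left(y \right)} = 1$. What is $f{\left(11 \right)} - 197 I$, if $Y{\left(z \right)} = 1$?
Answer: $75452$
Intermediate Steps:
$I = -383$ ($I = 1 + 3 \left(-4\right) \left(-4\right) \left(-8\right) = 1 + \left(-12\right) \left(-4\right) \left(-8\right) = 1 + 48 \left(-8\right) = 1 - 384 = -383$)
$f{\left(11 \right)} - 197 I = 1 - -75451 = 1 + 75451 = 75452$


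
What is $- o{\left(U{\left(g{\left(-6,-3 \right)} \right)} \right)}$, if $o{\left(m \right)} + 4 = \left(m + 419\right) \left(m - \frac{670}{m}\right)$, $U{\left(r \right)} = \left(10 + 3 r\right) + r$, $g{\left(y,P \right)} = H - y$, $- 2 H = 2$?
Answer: $- \frac{10315}{3} \approx -3438.3$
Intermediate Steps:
$H = -1$ ($H = \left(- \frac{1}{2}\right) 2 = -1$)
$g{\left(y,P \right)} = -1 - y$
$U{\left(r \right)} = 10 + 4 r$
$o{\left(m \right)} = -4 + \left(419 + m\right) \left(m - \frac{670}{m}\right)$ ($o{\left(m \right)} = -4 + \left(m + 419\right) \left(m - \frac{670}{m}\right) = -4 + \left(419 + m\right) \left(m - \frac{670}{m}\right)$)
$- o{\left(U{\left(g{\left(-6,-3 \right)} \right)} \right)} = - (-674 + \left(10 + 4 \left(-1 - -6\right)\right)^{2} - \frac{280730}{10 + 4 \left(-1 - -6\right)} + 419 \left(10 + 4 \left(-1 - -6\right)\right)) = - (-674 + \left(10 + 4 \left(-1 + 6\right)\right)^{2} - \frac{280730}{10 + 4 \left(-1 + 6\right)} + 419 \left(10 + 4 \left(-1 + 6\right)\right)) = - (-674 + \left(10 + 4 \cdot 5\right)^{2} - \frac{280730}{10 + 4 \cdot 5} + 419 \left(10 + 4 \cdot 5\right)) = - (-674 + \left(10 + 20\right)^{2} - \frac{280730}{10 + 20} + 419 \left(10 + 20\right)) = - (-674 + 30^{2} - \frac{280730}{30} + 419 \cdot 30) = - (-674 + 900 - \frac{28073}{3} + 12570) = \left(-1\right) \frac{10315}{3} = - \frac{10315}{3}$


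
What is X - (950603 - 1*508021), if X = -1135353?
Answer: -1577935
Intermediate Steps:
X - (950603 - 1*508021) = -1135353 - (950603 - 1*508021) = -1135353 - (950603 - 508021) = -1135353 - 1*442582 = -1135353 - 442582 = -1577935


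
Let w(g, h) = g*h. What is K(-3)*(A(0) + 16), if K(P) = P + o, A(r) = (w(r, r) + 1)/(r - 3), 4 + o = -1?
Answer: -376/3 ≈ -125.33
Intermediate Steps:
o = -5 (o = -4 - 1 = -5)
A(r) = (1 + r²)/(-3 + r) (A(r) = (r*r + 1)/(r - 3) = (r² + 1)/(-3 + r) = (1 + r²)/(-3 + r))
K(P) = -5 + P (K(P) = P - 5 = -5 + P)
K(-3)*(A(0) + 16) = (-5 - 3)*((1 + 0²)/(-3 + 0) + 16) = -8*((1 + 0)/(-3) + 16) = -8*(-⅓*1 + 16) = -8*(-⅓ + 16) = -8*47/3 = -376/3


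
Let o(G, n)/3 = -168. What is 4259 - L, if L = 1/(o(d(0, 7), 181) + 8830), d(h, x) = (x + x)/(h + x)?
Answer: 35460433/8326 ≈ 4259.0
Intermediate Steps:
d(h, x) = 2*x/(h + x) (d(h, x) = (2*x)/(h + x) = 2*x/(h + x))
o(G, n) = -504 (o(G, n) = 3*(-168) = -504)
L = 1/8326 (L = 1/(-504 + 8830) = 1/8326 ≈ 0.00012011)
4259 - L = 4259 - 1*1/8326 = 4259 - 1/8326 = 35460433/8326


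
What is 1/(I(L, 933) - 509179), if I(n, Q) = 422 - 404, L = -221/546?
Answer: -1/509161 ≈ -1.9640e-6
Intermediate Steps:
L = -17/42 (L = -221*1/546 = -17/42 ≈ -0.40476)
I(n, Q) = 18
1/(I(L, 933) - 509179) = 1/(18 - 509179) = 1/(-509161) = -1/509161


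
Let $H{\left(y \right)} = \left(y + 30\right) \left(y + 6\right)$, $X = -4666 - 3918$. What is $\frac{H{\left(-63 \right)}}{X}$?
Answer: $- \frac{1881}{8584} \approx -0.21913$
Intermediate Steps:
$X = -8584$ ($X = -4666 - 3918 = -8584$)
$H{\left(y \right)} = \left(6 + y\right) \left(30 + y\right)$ ($H{\left(y \right)} = \left(30 + y\right) \left(6 + y\right) = \left(6 + y\right) \left(30 + y\right)$)
$\frac{H{\left(-63 \right)}}{X} = \frac{180 + \left(-63\right)^{2} + 36 \left(-63\right)}{-8584} = \left(180 + 3969 - 2268\right) \left(- \frac{1}{8584}\right) = 1881 \left(- \frac{1}{8584}\right) = - \frac{1881}{8584}$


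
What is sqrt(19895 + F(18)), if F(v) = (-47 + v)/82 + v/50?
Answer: sqrt(3344350566)/410 ≈ 141.05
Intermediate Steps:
F(v) = -47/82 + 33*v/1025 (F(v) = (-47 + v)*(1/82) + v*(1/50) = (-47/82 + v/82) + v/50 = -47/82 + 33*v/1025)
sqrt(19895 + F(18)) = sqrt(19895 + (-47/82 + (33/1025)*18)) = sqrt(19895 + (-47/82 + 594/1025)) = sqrt(19895 + 13/2050) = sqrt(40784763/2050) = sqrt(3344350566)/410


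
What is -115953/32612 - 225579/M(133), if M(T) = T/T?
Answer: -7356698301/32612 ≈ -2.2558e+5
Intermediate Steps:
M(T) = 1
-115953/32612 - 225579/M(133) = -115953/32612 - 225579/1 = -115953*1/32612 - 225579*1 = -115953/32612 - 225579 = -7356698301/32612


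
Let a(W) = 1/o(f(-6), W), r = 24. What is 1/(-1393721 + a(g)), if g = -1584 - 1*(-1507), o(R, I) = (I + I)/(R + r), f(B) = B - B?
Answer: -77/107316529 ≈ -7.1750e-7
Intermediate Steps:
f(B) = 0
o(R, I) = 2*I/(24 + R) (o(R, I) = (I + I)/(R + 24) = (2*I)/(24 + R) = 2*I/(24 + R))
g = -77 (g = -1584 + 1507 = -77)
a(W) = 12/W (a(W) = 1/(2*W/(24 + 0)) = 1/(2*W/24) = 1/(2*W*(1/24)) = 1/(W/12) = 12/W)
1/(-1393721 + a(g)) = 1/(-1393721 + 12/(-77)) = 1/(-1393721 + 12*(-1/77)) = 1/(-1393721 - 12/77) = 1/(-107316529/77) = -77/107316529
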